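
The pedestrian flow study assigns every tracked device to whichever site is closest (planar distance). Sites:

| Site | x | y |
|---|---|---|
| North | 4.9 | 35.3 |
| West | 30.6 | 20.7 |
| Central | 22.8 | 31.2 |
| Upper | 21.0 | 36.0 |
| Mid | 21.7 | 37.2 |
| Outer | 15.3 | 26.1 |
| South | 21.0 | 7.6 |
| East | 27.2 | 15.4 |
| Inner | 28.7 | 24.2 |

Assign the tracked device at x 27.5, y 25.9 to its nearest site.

Squared distances to each site:
North: 599.120; West: 36.650; Central: 50.180; Upper: 144.260; Mid: 161.330; Outer: 148.880; South: 377.140; East: 110.340; Inner: 4.330.
Minimum at Inner.

Inner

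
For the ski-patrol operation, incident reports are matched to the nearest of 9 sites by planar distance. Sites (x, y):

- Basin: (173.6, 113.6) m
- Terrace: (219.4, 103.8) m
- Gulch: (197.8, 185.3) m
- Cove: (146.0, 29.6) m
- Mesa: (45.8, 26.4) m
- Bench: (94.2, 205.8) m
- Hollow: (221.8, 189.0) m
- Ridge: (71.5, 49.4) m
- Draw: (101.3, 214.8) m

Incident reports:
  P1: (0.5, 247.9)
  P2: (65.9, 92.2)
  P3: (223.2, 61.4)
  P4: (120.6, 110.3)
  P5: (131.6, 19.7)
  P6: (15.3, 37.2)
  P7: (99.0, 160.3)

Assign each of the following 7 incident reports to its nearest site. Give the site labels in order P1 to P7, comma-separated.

P1 → Bench (d²=10552.10)
P2 → Ridge (d²=1863.20)
P3 → Terrace (d²=1812.20)
P4 → Basin (d²=2819.89)
P5 → Cove (d²=305.37)
P6 → Mesa (d²=1046.89)
P7 → Bench (d²=2093.29)

Bench, Ridge, Terrace, Basin, Cove, Mesa, Bench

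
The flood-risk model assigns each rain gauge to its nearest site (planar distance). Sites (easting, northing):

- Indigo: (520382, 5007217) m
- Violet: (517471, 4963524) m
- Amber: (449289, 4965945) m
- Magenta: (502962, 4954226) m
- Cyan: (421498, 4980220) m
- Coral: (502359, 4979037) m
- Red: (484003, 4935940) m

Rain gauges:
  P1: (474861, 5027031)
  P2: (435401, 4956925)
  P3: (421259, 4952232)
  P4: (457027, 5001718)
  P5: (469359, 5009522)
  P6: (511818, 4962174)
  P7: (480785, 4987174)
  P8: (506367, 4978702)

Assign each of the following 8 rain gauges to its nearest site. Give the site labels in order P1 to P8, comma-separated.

P1 → Indigo (d²=2464756037.00)
P2 → Amber (d²=274236944.00)
P3 → Cyan (d²=783385265.00)
P4 → Amber (d²=1339584173.00)
P5 → Coral (d²=2018335225.00)
P6 → Violet (d²=33778909.00)
P7 → Coral (d²=531648245.00)
P8 → Coral (d²=16176289.00)

Indigo, Amber, Cyan, Amber, Coral, Violet, Coral, Coral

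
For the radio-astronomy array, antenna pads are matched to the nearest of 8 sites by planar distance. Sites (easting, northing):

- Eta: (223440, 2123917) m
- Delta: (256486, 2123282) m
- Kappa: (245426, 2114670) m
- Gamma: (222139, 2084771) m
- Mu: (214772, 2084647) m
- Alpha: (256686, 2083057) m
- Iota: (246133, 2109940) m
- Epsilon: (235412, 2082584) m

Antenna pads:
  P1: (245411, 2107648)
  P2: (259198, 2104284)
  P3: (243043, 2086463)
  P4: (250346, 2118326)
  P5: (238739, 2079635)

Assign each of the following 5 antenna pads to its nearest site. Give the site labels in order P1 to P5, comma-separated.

Iota, Iota, Epsilon, Kappa, Epsilon

P1 → Iota (d²=5774548.00)
P2 → Iota (d²=202684561.00)
P3 → Epsilon (d²=73278802.00)
P4 → Kappa (d²=37572736.00)
P5 → Epsilon (d²=19765530.00)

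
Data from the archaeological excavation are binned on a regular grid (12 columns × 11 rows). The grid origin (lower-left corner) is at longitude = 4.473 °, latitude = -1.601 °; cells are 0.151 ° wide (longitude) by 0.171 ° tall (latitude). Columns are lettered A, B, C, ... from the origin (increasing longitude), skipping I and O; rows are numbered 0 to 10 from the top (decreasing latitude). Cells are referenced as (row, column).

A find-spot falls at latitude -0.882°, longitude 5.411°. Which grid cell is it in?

Column index: ⌊(5.411 − 4.473) / 0.151⌋ = ⌊6.212⌋ = 6 → column G
Row offset from origin: ⌊(-0.882 − -1.601) / 0.171⌋ = ⌊4.205⌋ = 4 → row 6 (counted from top)

(6, G)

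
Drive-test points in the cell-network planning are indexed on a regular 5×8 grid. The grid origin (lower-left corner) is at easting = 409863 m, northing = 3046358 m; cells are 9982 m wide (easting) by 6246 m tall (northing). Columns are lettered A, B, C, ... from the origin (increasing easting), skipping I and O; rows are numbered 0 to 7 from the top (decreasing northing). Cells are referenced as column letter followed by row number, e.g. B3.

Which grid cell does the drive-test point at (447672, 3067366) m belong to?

Column index: ⌊(447672 − 409863) / 9982⌋ = ⌊3.788⌋ = 3 → column D
Row offset from origin: ⌊(3067366 − 3046358) / 6246⌋ = ⌊3.363⌋ = 3 → row 4 (counted from top)

D4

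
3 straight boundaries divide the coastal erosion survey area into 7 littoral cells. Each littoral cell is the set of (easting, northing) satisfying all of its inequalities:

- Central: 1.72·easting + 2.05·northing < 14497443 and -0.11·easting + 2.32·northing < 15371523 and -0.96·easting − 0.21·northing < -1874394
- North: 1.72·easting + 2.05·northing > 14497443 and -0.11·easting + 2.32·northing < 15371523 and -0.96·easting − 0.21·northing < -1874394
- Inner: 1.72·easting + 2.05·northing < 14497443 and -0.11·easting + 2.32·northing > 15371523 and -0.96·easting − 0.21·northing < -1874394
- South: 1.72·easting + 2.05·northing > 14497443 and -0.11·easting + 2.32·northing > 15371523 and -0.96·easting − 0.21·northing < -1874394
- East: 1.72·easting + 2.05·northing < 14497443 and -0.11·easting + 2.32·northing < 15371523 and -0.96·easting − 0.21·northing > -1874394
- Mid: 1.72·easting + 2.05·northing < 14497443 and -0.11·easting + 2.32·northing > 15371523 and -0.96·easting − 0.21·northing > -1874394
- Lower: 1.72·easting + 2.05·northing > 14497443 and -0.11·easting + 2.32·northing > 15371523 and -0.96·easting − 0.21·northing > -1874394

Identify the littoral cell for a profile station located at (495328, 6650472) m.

1.72·495328 + 2.05·6650472 = 14485431.760, which is < 14497443
-0.11·495328 + 2.32·6650472 = 15374608.960, which is > 15371523
-0.96·495328 − 0.21·6650472 = -1872114.000, which is > -1874394
This sign pattern matches Mid.

Mid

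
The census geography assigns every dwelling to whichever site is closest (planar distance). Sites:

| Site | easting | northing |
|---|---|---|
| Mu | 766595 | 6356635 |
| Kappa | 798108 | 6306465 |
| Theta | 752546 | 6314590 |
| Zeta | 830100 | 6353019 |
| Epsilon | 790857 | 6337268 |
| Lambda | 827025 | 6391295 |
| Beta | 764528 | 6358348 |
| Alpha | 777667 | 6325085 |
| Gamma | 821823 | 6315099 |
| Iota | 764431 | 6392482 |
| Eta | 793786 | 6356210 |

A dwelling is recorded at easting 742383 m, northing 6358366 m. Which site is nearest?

Squared distances to each site:
Mu: 589217305.000; Kappa: 5798989426.000; Theta: 2019624745.000; Zeta: 7722862498.000; Epsilon: 2794854280.000; Lambda: 8248587205.000; Beta: 490401349.000; Alpha: 2352585617.000; Gamma: 8182746889.000; Iota: 1650015760.000; Eta: 2646916745.000.
Minimum at Beta.

Beta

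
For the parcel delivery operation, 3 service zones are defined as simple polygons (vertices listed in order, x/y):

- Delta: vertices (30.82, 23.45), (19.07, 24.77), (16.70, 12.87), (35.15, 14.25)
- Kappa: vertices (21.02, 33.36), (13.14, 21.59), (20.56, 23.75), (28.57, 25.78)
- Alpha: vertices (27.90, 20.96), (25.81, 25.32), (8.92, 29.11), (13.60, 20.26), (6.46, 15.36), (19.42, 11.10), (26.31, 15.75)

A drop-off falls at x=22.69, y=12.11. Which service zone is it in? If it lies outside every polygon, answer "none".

Cast a ray rightward from (22.69, 12.11). For each polygon, the edges (by vertex number in listed order) whose endpoints lie on opposite sides of y = 12.11, where each meets that height, and whether that is right or left of the point:
Delta: no edge straddles that height → 0 crossings.
Kappa: no edge straddles that height → 0 crossings.
Alpha: 5–6 at x≈16.347 (left), 6–7 at x≈20.917 (left) → 0 crossings.
All counts are even, so the point lies outside every listed polygon.

none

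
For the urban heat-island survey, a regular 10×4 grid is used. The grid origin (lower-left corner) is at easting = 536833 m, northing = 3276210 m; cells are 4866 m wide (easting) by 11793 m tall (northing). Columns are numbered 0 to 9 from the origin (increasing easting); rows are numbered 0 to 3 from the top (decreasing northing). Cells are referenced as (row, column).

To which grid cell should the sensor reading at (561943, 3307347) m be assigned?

Column index: ⌊(561943 − 536833) / 4866⌋ = ⌊5.160⌋ = 5
Row offset from origin: ⌊(3307347 − 3276210) / 11793⌋ = ⌊2.640⌋ = 2 → row 1 (counted from top)

(1, 5)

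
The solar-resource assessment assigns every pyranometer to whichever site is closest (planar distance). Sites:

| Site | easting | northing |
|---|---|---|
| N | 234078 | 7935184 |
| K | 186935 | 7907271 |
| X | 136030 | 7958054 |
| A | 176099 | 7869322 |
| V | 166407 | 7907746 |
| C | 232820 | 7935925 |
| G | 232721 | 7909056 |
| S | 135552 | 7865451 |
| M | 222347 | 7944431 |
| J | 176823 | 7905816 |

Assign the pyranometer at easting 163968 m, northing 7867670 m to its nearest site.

Squared distances to each site:
N: 9473552296.000; K: 2095722290.000; X: 8949799300.000; A: 149890265.000; V: 1612034497.000; C: 9399342929.000; G: 6439776005.000; S: 812393017.000; M: 9300358762.000; J: 1620368341.000.
Minimum at A.

A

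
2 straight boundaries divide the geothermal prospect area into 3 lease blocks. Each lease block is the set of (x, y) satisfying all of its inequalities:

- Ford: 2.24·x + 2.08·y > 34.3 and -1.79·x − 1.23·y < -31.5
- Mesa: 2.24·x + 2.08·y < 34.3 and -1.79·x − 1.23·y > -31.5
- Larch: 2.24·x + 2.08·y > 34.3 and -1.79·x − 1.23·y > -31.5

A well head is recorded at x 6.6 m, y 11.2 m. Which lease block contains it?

Larch

2.24·6.6 + 2.08·11.2 = 38.080, which is > 34.3
-1.79·6.6 − 1.23·11.2 = -25.590, which is > -31.5
This sign pattern matches Larch.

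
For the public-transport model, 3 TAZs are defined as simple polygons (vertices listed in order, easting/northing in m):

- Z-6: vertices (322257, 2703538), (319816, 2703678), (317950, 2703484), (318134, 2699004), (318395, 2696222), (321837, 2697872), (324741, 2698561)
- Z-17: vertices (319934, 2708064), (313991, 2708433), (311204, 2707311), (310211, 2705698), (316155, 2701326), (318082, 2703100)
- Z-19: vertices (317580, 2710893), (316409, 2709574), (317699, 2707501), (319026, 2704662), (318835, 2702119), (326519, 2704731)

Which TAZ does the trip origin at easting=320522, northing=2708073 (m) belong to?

Cast a ray rightward from (320522, 2708073). For each polygon, the edges (by vertex number in listed order) whose endpoints lie on opposite sides of northing = 2708073, where each meets that height, and whether that is right or left of the point:
Z-6: no edge straddles that height → 0 crossings.
Z-17: 1–2 at easting≈319789.0 (left), 2–3 at easting≈313096.8 (left) → 0 crossings.
Z-19: 2–3 at easting≈317343.1 (left), 6–1 at easting≈321670.9 (right) → 1 crossing.
Only Z-19 has an odd count, so the point is inside Z-19.

Z-19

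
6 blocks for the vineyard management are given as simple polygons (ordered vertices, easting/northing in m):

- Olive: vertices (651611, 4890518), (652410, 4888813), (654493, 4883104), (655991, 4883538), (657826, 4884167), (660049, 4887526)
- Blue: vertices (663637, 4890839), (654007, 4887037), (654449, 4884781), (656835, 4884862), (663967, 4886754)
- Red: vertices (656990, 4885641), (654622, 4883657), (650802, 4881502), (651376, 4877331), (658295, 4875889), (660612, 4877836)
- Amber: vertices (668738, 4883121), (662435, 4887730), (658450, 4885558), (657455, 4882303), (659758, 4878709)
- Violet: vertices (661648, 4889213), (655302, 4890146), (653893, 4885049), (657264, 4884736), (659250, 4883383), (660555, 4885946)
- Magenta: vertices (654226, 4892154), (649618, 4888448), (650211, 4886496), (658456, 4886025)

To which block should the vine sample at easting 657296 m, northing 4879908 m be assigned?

Cast a ray rightward from (657296, 4879908). For each polygon, the edges (by vertex number in listed order) whose endpoints lie on opposite sides of northing = 4879908, where each meets that height, and whether that is right or left of the point:
Olive: no edge straddles that height → 0 crossings.
Blue: no edge straddles that height → 0 crossings.
Red: 3–4 at easting≈651021.4 (left), 6–1 at easting≈659650.5 (right) → 1 crossing.
Amber: 4–5 at easting≈658989.7 (right), 5–1 at easting≈662198.4 (right) → 2 crossings.
Violet: no edge straddles that height → 0 crossings.
Magenta: no edge straddles that height → 0 crossings.
Only Red has an odd count, so the point is inside Red.

Red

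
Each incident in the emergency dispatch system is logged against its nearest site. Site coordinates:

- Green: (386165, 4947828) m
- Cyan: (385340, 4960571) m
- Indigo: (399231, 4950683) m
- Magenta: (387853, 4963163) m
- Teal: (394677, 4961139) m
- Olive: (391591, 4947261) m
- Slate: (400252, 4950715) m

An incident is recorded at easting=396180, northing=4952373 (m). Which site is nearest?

Indigo

Squared distances to each site:
Green: 120957250.000; Cyan: 184712804.000; Indigo: 12164701.000; Magenta: 185763029.000; Teal: 79101765.000; Olive: 47191465.000; Slate: 19330148.000.
Minimum at Indigo.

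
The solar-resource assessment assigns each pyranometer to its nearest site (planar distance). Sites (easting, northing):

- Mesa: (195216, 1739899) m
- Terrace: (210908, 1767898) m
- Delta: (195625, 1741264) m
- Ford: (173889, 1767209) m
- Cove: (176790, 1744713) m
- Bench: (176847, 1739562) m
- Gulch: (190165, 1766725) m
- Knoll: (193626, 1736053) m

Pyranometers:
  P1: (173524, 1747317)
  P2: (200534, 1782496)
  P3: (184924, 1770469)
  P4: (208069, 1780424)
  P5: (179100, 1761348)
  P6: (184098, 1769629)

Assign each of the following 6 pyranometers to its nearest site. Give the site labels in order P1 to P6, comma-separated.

Cove, Terrace, Gulch, Terrace, Ford, Gulch

P1 → Cove (d²=17447572.00)
P2 → Terrace (d²=320721480.00)
P3 → Gulch (d²=41485617.00)
P4 → Terrace (d²=164960597.00)
P5 → Ford (d²=61505842.00)
P6 → Gulch (d²=45241705.00)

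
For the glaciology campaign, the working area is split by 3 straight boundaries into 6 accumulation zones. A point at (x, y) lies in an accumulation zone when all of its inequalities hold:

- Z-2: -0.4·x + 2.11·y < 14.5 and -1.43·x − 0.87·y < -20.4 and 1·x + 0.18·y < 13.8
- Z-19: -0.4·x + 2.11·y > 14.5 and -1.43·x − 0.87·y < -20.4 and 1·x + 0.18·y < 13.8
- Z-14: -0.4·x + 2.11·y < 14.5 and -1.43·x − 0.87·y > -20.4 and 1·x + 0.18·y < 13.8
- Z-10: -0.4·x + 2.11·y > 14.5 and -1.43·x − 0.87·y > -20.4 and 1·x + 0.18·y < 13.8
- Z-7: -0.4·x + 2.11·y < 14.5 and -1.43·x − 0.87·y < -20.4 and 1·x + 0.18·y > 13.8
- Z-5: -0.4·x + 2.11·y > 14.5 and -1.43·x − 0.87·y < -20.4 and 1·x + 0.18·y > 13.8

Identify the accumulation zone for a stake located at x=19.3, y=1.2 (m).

Z-7

-0.4·19.3 + 2.11·1.2 = -5.188, which is < 14.5
-1.43·19.3 − 0.87·1.2 = -28.643, which is < -20.4
1·19.3 + 0.18·1.2 = 19.516, which is > 13.8
This sign pattern matches Z-7.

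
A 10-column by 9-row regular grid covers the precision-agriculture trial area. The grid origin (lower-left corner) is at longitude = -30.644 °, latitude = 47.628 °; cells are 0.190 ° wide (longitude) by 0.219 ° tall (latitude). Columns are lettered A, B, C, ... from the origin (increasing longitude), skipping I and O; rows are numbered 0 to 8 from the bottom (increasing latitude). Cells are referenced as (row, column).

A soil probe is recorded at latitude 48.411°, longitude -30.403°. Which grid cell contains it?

Column index: ⌊(-30.403 − -30.644) / 0.190⌋ = ⌊1.268⌋ = 1 → column B
Row offset from origin: ⌊(48.411 − 47.628) / 0.219⌋ = ⌊3.575⌋ = 3 → row 3

(3, B)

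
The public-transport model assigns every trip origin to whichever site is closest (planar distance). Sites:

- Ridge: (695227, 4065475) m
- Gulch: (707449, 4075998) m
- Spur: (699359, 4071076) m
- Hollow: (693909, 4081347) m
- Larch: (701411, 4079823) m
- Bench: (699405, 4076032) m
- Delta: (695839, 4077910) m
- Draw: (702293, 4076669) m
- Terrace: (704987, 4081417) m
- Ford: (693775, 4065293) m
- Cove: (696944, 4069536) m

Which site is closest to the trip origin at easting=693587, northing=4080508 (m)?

Squared distances to each site:
Ridge: 228680689.000; Gulch: 212495144.000; Spur: 122278608.000; Hollow: 807605.000; Larch: 61684201.000; Bench: 53883700.000; Delta: 11821108.000; Draw: 90532357.000; Terrace: 130786281.000; Ford: 231531569.000; Cove: 131654233.000.
Minimum at Hollow.

Hollow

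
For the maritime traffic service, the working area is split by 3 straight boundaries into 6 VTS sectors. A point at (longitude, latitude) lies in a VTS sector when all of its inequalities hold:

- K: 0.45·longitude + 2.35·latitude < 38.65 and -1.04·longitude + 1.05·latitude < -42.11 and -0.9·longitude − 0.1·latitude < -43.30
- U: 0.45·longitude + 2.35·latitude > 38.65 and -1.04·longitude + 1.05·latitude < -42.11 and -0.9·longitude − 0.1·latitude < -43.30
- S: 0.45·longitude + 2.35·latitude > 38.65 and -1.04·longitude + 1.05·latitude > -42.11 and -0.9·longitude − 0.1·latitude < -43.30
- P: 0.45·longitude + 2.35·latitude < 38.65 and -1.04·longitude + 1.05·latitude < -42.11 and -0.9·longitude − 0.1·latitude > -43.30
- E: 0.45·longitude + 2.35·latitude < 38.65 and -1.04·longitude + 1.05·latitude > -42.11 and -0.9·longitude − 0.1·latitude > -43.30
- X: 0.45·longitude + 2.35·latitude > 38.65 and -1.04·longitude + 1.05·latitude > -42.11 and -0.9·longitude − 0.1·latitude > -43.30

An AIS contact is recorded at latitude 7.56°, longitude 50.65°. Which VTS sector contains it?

U

0.45·50.65 + 2.35·7.56 = 40.558, which is > 38.65
-1.04·50.65 + 1.05·7.56 = -44.738, which is < -42.11
-0.9·50.65 − 0.1·7.56 = -46.341, which is < -43.30
This sign pattern matches U.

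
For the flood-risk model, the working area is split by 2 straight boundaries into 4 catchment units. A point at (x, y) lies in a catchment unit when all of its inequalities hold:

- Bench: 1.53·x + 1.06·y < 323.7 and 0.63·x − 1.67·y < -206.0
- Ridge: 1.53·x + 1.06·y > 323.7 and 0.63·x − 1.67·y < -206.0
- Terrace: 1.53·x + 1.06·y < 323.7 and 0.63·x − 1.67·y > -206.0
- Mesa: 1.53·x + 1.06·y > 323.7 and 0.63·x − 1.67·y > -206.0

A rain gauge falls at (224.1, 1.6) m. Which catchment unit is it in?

Mesa

1.53·224.1 + 1.06·1.6 = 344.569, which is > 323.7
0.63·224.1 − 1.67·1.6 = 138.511, which is > -206.0
This sign pattern matches Mesa.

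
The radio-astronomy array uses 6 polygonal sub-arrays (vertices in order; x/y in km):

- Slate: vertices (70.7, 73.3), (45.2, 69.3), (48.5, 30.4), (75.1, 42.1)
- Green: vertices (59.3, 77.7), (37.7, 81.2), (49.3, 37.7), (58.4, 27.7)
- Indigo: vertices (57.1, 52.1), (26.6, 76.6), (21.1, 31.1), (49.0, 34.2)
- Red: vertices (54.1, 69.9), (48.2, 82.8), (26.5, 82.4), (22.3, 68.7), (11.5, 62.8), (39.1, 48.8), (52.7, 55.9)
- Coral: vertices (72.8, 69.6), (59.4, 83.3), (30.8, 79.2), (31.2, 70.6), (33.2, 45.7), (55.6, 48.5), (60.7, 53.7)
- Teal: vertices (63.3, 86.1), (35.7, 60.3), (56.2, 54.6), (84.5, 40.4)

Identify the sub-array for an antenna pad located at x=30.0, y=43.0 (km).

Indigo

Cast a ray rightward from (30.0, 43.0). For each polygon, the edges (by vertex number in listed order) whose endpoints lie on opposite sides of y = 43.0, where each meets that height, and whether that is right or left of the point:
Slate: 2–3 at x≈47.43 (right), 4–1 at x≈74.97 (right) → 2 crossings.
Green: 2–3 at x≈47.89 (right), 4–1 at x≈58.68 (right) → 2 crossings.
Indigo: 2–3 at x≈22.54 (left), 4–1 at x≈52.98 (right) → 1 crossing.
Red: no edge straddles that height → 0 crossings.
Coral: no edge straddles that height → 0 crossings.
Teal: 3–4 at x≈79.32 (right), 4–1 at x≈83.29 (right) → 2 crossings.
Only Indigo has an odd count, so the point is inside Indigo.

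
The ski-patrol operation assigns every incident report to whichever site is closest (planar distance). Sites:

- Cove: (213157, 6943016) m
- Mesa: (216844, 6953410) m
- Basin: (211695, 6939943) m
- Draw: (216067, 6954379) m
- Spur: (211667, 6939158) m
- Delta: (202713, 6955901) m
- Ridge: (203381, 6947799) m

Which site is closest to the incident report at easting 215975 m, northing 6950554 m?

Squared distances to each site:
Cove: 64762568.000; Mesa: 8911897.000; Basin: 130911721.000; Draw: 14639089.000; Spur: 148427680.000; Delta: 204471053.000; Ridge: 166198861.000.
Minimum at Mesa.

Mesa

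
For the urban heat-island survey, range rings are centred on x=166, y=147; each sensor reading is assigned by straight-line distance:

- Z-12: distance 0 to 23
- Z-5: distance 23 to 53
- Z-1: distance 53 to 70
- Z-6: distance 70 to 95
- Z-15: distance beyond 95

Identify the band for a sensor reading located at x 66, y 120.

Z-15

Distance = √((66−166)² + (120−147)²) = √(10000.000 + 729.000) = 103.581.
95 ≤ 103.581 < ∞ → Z-15.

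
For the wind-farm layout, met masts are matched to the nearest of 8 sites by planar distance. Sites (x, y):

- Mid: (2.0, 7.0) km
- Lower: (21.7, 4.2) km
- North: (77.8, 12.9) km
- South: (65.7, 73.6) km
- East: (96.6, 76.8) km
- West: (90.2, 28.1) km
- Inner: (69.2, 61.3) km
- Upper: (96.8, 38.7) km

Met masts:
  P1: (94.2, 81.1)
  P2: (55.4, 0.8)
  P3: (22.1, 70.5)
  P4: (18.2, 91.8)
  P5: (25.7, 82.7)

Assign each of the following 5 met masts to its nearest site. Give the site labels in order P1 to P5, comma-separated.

East, North, South, South, South

P1 → East (d²=24.25)
P2 → North (d²=648.17)
P3 → South (d²=1910.57)
P4 → South (d²=2587.49)
P5 → South (d²=1682.81)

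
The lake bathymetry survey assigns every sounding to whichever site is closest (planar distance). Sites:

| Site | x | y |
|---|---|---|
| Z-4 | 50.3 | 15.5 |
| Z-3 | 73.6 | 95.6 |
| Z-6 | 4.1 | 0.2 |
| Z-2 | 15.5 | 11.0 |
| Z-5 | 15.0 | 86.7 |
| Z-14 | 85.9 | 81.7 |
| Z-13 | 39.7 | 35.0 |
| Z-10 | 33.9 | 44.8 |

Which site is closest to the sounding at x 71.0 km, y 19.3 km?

Squared distances to each site:
Z-4: 442.930; Z-3: 5828.450; Z-6: 4840.420; Z-2: 3149.140; Z-5: 7678.760; Z-14: 4115.770; Z-13: 1226.180; Z-10: 2026.660.
Minimum at Z-4.

Z-4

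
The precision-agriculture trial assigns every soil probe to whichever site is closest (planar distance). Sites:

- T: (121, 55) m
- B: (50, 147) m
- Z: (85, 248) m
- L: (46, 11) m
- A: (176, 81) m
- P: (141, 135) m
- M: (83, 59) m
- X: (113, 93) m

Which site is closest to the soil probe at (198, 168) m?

P

Squared distances to each site:
T: 18698.000; B: 22345.000; Z: 19169.000; L: 47753.000; A: 8053.000; P: 4338.000; M: 25106.000; X: 12850.000.
Minimum at P.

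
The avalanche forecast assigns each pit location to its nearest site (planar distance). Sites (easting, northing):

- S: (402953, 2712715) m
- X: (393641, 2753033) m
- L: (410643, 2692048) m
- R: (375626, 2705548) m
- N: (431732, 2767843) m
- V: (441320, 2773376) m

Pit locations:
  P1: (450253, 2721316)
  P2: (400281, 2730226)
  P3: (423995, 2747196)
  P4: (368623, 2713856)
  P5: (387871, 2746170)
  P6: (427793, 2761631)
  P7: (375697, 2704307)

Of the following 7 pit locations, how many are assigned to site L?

0

P1 → S
P2 → S
P3 → N
P4 → R
P5 → X
P6 → N
P7 → R
0 of the 7 go to L.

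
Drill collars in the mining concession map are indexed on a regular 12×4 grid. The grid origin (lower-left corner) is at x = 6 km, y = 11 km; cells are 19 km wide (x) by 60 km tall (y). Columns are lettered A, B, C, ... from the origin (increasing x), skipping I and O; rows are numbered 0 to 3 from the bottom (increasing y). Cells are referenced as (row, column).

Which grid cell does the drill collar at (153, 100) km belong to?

(1, H)

Column index: ⌊(153 − 6) / 19⌋ = ⌊7.737⌋ = 7 → column H
Row offset from origin: ⌊(100 − 11) / 60⌋ = ⌊1.483⌋ = 1 → row 1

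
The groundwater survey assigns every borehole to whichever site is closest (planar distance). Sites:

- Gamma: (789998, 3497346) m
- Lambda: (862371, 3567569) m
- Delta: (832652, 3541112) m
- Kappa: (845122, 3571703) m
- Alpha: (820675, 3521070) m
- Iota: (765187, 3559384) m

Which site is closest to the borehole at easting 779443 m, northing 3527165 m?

Squared distances to each site:
Gamma: 1000580786.000; Lambda: 8509536400.000; Delta: 3025716490.000; Kappa: 6297364485.000; Alpha: 1737226849.000; Iota: 1241297497.000.
Minimum at Gamma.

Gamma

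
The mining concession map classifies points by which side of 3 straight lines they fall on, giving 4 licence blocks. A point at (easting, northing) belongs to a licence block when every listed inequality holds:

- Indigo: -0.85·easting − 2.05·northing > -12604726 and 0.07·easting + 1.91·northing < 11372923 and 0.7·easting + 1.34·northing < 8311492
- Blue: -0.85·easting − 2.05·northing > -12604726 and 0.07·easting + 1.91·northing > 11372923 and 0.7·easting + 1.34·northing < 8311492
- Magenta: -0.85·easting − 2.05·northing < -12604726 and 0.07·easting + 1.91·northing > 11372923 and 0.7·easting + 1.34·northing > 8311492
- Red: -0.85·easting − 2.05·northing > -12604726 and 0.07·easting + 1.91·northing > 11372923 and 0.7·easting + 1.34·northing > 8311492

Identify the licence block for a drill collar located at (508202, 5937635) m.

-0.85·508202 − 2.05·5937635 = -12604123.450, which is > -12604726
0.07·508202 + 1.91·5937635 = 11376456.990, which is > 11372923
0.7·508202 + 1.34·5937635 = 8312172.300, which is > 8311492
This sign pattern matches Red.

Red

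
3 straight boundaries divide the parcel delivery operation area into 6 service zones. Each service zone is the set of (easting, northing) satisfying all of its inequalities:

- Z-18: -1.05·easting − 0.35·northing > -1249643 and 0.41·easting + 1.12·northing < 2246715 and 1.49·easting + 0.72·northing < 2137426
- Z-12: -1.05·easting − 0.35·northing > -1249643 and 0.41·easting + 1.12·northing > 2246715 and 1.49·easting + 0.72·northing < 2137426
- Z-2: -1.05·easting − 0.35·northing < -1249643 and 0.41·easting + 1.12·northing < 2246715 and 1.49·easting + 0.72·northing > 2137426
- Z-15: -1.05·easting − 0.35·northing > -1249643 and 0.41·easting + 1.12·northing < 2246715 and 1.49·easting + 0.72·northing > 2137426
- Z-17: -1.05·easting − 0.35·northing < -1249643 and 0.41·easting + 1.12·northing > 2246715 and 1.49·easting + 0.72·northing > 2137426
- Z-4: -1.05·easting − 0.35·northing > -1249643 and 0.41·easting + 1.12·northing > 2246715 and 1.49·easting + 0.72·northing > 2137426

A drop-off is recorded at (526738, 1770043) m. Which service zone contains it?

Z-18

-1.05·526738 − 0.35·1770043 = -1172589.950, which is > -1249643
0.41·526738 + 1.12·1770043 = 2198410.740, which is < 2246715
1.49·526738 + 0.72·1770043 = 2059270.580, which is < 2137426
This sign pattern matches Z-18.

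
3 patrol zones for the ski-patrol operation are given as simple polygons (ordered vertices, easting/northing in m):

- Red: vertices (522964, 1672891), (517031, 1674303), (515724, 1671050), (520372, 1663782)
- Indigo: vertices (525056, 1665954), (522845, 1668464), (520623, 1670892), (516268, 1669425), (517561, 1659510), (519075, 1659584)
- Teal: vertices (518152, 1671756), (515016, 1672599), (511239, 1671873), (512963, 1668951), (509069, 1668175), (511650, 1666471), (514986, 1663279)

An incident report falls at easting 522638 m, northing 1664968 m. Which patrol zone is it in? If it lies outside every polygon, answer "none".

Cast a ray rightward from (522638, 1664968). For each polygon, the edges (by vertex number in listed order) whose endpoints lie on opposite sides of northing = 1664968, where each meets that height, and whether that is right or left of the point:
Red: 3–4 at easting≈519613.5 (left), 4–1 at easting≈520709.5 (left) → 0 crossings.
Indigo: 4–5 at easting≈516849.2 (left), 6–1 at easting≈524130.2 (right) → 1 crossing.
Teal: 6–7 at easting≈513220.8 (left), 7–1 at easting≈515616.8 (left) → 0 crossings.
Only Indigo has an odd count, so the point is inside Indigo.

Indigo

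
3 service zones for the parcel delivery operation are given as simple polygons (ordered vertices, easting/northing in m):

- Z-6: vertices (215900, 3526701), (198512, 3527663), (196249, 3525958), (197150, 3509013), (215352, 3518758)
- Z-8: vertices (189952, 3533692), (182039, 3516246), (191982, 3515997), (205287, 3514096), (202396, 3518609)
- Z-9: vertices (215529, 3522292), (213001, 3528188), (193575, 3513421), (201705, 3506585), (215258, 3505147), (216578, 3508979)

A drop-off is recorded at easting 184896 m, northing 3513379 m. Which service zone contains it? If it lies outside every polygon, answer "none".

none

Cast a ray rightward from (184896, 3513379). For each polygon, the edges (by vertex number in listed order) whose endpoints lie on opposite sides of northing = 3513379, where each meets that height, and whether that is right or left of the point:
Z-6: 3–4 at easting≈196917.9 (right), 4–5 at easting≈205304.9 (right) → 2 crossings.
Z-8: no edge straddles that height → 0 crossings.
Z-9: 3–4 at easting≈193625.0 (right), 6–1 at easting≈216231.3 (right) → 2 crossings.
All counts are even, so the point lies outside every listed polygon.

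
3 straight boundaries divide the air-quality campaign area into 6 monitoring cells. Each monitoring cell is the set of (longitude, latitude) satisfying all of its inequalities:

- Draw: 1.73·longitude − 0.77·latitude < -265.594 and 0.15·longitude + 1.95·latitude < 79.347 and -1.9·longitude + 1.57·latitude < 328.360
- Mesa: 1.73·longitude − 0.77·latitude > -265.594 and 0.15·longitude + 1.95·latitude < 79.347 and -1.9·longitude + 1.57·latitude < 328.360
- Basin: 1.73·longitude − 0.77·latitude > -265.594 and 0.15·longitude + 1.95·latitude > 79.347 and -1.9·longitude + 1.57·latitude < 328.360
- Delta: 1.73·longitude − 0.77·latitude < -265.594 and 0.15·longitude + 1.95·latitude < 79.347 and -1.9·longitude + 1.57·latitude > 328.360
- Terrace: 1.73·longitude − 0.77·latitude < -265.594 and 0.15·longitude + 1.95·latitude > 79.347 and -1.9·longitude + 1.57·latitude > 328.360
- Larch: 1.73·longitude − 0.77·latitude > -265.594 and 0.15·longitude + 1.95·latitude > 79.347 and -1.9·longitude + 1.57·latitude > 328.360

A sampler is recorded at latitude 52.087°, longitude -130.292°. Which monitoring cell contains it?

1.73·-130.292 − 0.77·52.087 = -265.512, which is > -265.594
0.15·-130.292 + 1.95·52.087 = 82.026, which is > 79.347
-1.9·-130.292 + 1.57·52.087 = 329.331, which is > 328.360
This sign pattern matches Larch.

Larch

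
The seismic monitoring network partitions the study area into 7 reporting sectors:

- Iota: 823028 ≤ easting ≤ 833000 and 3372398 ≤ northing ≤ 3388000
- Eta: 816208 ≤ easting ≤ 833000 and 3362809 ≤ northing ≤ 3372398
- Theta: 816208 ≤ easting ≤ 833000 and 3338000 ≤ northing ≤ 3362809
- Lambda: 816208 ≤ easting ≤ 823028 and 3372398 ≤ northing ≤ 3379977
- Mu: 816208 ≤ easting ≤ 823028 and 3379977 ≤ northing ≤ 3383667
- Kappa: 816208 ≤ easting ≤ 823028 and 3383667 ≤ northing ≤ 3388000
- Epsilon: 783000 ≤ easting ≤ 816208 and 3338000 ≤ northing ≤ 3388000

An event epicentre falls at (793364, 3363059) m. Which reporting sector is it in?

Epsilon

The point has easting = 793364 and northing = 3363059.
Only Epsilon satisfies 783000 ≤ easting ≤ 816208 and 3338000 ≤ northing ≤ 3388000.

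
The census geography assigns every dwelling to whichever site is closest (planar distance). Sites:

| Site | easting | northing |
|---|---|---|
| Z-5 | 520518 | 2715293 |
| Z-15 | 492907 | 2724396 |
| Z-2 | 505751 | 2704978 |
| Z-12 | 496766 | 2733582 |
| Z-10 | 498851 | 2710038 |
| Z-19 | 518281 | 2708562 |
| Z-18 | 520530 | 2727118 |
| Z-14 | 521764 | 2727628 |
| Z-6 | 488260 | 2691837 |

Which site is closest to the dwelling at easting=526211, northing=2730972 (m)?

Squared distances to each site:
Z-5: 278241290.000; Z-15: 1152400192.000; Z-2: 1094299636.000; Z-12: 873820125.000; Z-10: 1186801956.000; Z-19: 565093000.000; Z-18: 47127077.000; Z-14: 30958145.000; Z-6: 2971826626.000.
Minimum at Z-14.

Z-14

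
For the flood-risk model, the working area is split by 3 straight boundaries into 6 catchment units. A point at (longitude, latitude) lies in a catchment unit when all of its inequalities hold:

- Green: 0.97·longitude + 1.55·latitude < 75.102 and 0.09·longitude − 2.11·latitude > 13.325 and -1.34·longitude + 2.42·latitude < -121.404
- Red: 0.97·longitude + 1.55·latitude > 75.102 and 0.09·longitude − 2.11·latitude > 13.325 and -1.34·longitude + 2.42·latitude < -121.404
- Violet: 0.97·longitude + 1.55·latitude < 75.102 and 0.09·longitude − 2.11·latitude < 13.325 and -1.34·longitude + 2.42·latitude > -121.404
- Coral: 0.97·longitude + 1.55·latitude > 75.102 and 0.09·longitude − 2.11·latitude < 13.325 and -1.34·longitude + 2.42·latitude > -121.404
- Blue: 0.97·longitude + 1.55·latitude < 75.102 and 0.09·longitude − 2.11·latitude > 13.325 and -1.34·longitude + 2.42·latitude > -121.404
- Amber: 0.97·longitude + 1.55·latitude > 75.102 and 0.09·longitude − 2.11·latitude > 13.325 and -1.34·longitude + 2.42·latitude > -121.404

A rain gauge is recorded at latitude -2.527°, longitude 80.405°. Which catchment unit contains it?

0.97·80.405 + 1.55·-2.527 = 74.076, which is < 75.102
0.09·80.405 − 2.11·-2.527 = 12.568, which is < 13.325
-1.34·80.405 + 2.42·-2.527 = -113.858, which is > -121.404
This sign pattern matches Violet.

Violet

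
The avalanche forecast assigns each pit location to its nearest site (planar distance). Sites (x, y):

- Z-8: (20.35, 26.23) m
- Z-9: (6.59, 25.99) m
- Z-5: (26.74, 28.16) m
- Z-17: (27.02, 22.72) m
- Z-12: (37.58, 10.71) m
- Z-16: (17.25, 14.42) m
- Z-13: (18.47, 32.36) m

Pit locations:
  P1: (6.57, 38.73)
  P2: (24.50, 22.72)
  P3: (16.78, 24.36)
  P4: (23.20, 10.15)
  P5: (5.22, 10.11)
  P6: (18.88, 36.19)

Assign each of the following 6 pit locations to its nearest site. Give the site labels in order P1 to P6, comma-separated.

P1 → Z-9 (d²=162.31)
P2 → Z-17 (d²=6.35)
P3 → Z-8 (d²=16.24)
P4 → Z-16 (d²=53.64)
P5 → Z-16 (d²=163.30)
P6 → Z-13 (d²=14.84)

Z-9, Z-17, Z-8, Z-16, Z-16, Z-13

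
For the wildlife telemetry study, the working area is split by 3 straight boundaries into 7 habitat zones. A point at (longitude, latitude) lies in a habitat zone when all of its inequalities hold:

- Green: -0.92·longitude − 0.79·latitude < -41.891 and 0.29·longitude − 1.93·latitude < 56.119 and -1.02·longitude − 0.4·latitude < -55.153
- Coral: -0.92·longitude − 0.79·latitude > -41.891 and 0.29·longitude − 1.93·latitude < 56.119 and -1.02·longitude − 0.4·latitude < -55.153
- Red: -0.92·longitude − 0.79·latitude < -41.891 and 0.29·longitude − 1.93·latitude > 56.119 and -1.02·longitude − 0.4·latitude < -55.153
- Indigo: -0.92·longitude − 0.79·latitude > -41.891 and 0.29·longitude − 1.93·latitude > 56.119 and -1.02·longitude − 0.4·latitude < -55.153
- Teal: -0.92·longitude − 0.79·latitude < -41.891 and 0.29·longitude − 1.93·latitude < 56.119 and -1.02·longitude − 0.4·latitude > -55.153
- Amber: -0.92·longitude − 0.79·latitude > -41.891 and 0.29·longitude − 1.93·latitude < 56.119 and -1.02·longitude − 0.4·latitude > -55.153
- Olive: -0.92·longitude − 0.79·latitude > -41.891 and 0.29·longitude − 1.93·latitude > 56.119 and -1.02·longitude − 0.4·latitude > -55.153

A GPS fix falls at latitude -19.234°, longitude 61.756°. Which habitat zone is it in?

Coral

-0.92·61.756 − 0.79·-19.234 = -41.621, which is > -41.891
0.29·61.756 − 1.93·-19.234 = 55.031, which is < 56.119
-1.02·61.756 − 0.4·-19.234 = -55.298, which is < -55.153
This sign pattern matches Coral.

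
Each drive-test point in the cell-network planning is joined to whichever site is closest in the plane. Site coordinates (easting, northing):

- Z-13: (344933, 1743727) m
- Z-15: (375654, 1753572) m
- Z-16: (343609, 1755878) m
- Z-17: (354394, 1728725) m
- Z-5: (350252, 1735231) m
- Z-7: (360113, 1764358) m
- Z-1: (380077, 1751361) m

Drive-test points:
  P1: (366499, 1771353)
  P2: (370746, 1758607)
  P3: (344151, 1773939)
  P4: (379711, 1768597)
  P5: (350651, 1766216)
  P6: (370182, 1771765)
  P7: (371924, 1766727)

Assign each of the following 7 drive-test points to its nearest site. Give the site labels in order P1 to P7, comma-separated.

P1 → Z-7 (d²=89711021.00)
P2 → Z-15 (d²=49439689.00)
P3 → Z-16 (d²=326493485.00)
P4 → Z-15 (d²=242209874.00)
P5 → Z-7 (d²=92981608.00)
P6 → Z-7 (d²=156248410.00)
P7 → Z-7 (d²=145111882.00)

Z-7, Z-15, Z-16, Z-15, Z-7, Z-7, Z-7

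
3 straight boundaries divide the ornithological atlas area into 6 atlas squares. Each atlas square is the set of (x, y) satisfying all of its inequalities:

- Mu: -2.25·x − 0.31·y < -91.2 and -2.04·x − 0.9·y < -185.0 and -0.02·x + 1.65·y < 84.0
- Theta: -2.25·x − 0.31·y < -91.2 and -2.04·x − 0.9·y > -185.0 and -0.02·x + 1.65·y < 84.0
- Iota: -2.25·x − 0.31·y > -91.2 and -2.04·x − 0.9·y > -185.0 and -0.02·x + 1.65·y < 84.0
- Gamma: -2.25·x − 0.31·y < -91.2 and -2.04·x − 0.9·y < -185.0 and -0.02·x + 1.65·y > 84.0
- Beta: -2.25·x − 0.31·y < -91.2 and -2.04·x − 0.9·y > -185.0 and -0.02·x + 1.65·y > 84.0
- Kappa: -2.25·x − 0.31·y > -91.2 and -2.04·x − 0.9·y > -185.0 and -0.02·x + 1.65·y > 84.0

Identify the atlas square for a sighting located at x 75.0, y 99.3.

Gamma

-2.25·75.0 − 0.31·99.3 = -199.533, which is < -91.2
-2.04·75.0 − 0.9·99.3 = -242.370, which is < -185.0
-0.02·75.0 + 1.65·99.3 = 162.345, which is > 84.0
This sign pattern matches Gamma.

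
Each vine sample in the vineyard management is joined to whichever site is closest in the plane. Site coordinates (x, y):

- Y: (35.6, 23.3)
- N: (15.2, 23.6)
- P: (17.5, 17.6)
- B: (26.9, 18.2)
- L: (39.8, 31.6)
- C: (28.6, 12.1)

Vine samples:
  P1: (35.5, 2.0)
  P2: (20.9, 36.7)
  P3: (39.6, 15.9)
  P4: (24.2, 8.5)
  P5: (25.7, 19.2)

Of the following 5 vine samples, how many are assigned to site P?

0

P1 → C
P2 → N
P3 → Y
P4 → C
P5 → B
0 of the 5 go to P.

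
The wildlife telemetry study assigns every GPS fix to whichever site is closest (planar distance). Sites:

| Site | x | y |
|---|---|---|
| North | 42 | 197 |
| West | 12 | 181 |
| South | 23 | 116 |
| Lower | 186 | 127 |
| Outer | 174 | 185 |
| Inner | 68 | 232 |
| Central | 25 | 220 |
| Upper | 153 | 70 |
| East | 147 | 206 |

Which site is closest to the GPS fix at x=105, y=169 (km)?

Squared distances to each site:
North: 4753.000; West: 8793.000; South: 9533.000; Lower: 8325.000; Outer: 5017.000; Inner: 5338.000; Central: 9001.000; Upper: 12105.000; East: 3133.000.
Minimum at East.

East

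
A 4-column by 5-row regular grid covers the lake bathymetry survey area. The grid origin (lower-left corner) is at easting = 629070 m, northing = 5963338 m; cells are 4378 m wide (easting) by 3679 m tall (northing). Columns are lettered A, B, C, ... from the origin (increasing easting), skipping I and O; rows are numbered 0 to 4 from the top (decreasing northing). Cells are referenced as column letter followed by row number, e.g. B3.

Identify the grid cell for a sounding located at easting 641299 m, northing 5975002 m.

C1

Column index: ⌊(641299 − 629070) / 4378⌋ = ⌊2.793⌋ = 2 → column C
Row offset from origin: ⌊(5975002 − 5963338) / 3679⌋ = ⌊3.170⌋ = 3 → row 1 (counted from top)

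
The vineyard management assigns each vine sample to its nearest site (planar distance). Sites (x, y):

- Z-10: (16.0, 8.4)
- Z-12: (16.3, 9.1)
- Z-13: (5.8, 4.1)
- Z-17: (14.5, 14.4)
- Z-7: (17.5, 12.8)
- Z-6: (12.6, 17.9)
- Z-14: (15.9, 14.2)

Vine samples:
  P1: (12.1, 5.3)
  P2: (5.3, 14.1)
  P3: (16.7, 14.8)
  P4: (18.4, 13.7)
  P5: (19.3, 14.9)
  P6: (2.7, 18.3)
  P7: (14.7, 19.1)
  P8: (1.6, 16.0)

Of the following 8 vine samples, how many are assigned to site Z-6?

4

P1 → Z-10
P2 → Z-6
P3 → Z-14
P4 → Z-7
P5 → Z-7
P6 → Z-6
P7 → Z-6
P8 → Z-6
4 of the 8 go to Z-6.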